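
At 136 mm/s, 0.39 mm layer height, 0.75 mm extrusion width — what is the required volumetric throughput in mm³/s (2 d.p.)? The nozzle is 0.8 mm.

A = 0.39 × 0.75 = 0.2925 mm².
Q = v·A = 136 × 0.2925 = 39.78 mm³/s.

39.78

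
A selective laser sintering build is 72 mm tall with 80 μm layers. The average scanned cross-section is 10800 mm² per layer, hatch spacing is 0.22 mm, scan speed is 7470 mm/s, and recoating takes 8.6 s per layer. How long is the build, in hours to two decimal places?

3.79 hours

Number of layers: 72 / 0.08 → 900 (rounded up).
Per-layer scan distance = 10800 / 0.22 = 49090.9 mm.
Per-layer scan time = 49090.9 / 7470, so 6.5717 s.
Time per layer = 6.5717 + 8.6 = 15.1717 s.
Total: 900 × 15.1717 s = 13654.53 s → 3.79 hours.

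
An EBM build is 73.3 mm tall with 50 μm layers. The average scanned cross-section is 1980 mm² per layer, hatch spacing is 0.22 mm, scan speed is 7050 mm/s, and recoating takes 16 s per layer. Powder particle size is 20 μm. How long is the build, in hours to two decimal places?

7.04 hours

Number of layers: 73.3 / 0.05 → 1466 (rounded up).
Hatch length per layer = 1980 / 0.22, so 9000 mm.
Scan time per layer = 9000 / 7050 = 1.2766 s.
Time per layer = 1.2766 + 16, so 17.2766 s.
Build time = 1466 × 17.2766 = 25327.4956 s = 7.04 hours.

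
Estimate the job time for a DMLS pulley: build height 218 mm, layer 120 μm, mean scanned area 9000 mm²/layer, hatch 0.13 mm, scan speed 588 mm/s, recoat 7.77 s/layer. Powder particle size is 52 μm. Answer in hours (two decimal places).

63.35 hours

Layers = ⌈218/0.12⌉ = 1817.
Per-layer scan distance = 9000 / 0.13 = 69230.8 mm.
Scan time per layer = 69230.8 / 588 = 117.7395 s.
Layer cycle = 117.7395 + 7.77, so 125.5095 s.
Build time = 1817 × 125.5095 = 228050.7615 s = 63.35 hours.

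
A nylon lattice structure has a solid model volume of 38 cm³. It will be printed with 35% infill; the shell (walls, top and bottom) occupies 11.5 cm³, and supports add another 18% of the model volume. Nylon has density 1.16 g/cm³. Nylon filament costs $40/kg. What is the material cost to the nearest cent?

$1.28

Volume inside the shell: 38 − 11.5 → 26.5 cm³.
Infill deposited = 0.35 × 26.5, so 9.275 cm³.
Support: 0.18 × 38 → 6.84 cm³.
Deposited volume = 11.5 + 9.275 + 6.84 = 27.615 cm³.
Mass: 27.615 × 1.16 → 32.0334 g.
At $40/kg: 32.0334/1000 × 40 = $1.28.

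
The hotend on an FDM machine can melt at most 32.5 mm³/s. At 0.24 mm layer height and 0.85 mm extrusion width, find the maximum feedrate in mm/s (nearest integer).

159 mm/s

Extrusion cross-section: 0.24 × 0.85 → 0.204 mm².
v_max = Q/A = 32.5/0.204 = 159.31 mm/s → 159 mm/s.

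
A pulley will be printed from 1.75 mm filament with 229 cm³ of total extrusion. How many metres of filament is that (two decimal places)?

Cross-section of 1.75 mm filament: π·(1.75/2)² = 2.4053 mm².
Length = 229 cm³ / 2.4053 mm² = 229000 / 2.4053 = 95206.42 mm = 95.21 m.

95.21 m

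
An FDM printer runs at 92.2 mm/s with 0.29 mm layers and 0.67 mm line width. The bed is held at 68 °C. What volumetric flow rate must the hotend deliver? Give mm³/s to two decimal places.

17.91

Bead cross-section = 0.29 × 0.67, so 0.1943 mm².
Q = v·A = 92.2 × 0.1943 = 17.91 mm³/s.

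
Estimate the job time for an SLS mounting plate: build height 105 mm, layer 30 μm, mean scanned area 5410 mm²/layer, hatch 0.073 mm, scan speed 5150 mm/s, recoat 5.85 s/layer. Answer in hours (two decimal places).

19.68 hours

Layers = ⌈105/0.03⌉ = 3500.
Scan path per layer = 5410 / 0.073 = 74109.6 mm.
Laser time per layer = 74109.6 / 5150 = 14.3902 s.
Time per layer = 14.3902 + 5.85 = 20.2402 s.
3500 layers × 20.2402 s/layer = 70840.7 s, i.e. 19.68 hours.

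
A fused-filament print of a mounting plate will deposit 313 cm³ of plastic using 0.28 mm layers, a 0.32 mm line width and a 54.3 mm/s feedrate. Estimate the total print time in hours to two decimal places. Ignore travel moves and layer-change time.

Bead cross-section = 0.28 × 0.32, so 0.0896 mm².
Path length: 313000 mm³ / 0.0896 mm² → 3493303.6 mm.
Extrusion time: 3493303.6 / 54.3 → 64333.4 s.
In the requested units: 64333.4 s = 17.87 hours.

17.87 hours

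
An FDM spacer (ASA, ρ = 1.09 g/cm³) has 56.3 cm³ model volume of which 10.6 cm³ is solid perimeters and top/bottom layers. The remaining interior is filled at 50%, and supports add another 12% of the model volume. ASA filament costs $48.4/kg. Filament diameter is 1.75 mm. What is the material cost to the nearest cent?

Infill region: 56.3 − 10.6 → 45.7 cm³.
Deposited infill: 0.50 × 45.7 → 22.85 cm³.
Support = 0.12 × 56.3, so 6.756 cm³.
Total printed volume = 10.6 + 22.85 + 6.756 = 40.206 cm³.
Mass: 40.206 × 1.09 → 43.82454 g.
Cost = 43.82454 g / 1000 × $48.4/kg = $2.12.

$2.12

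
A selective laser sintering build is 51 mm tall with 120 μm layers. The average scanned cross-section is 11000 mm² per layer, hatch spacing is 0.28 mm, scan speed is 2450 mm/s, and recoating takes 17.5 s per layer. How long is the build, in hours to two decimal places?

3.96 hours

Number of layers: 51 / 0.12 → 425 (rounded up).
Scan path per layer = 11000 / 0.28, so 39285.7 mm.
Scan time per layer = 39285.7 / 2450 = 16.035 s.
Per-layer time = 16.035 + 17.5 = 33.535 s.
425 layers × 33.535 s/layer = 14252.375 s, i.e. 3.96 hours.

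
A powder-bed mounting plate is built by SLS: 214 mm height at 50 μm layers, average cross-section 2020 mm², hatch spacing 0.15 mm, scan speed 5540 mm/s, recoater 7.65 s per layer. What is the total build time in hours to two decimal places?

11.98 hours

Number of layers: 214 / 0.05 → 4280 (rounded up).
Per-layer scan distance = 2020 / 0.15 = 13466.7 mm.
Per-layer scan time: 13466.7 / 5540 → 2.4308 s.
Per-layer time = 2.4308 + 7.65 = 10.0808 s.
4280 layers × 10.0808 s/layer = 43145.824 s, i.e. 11.98 hours.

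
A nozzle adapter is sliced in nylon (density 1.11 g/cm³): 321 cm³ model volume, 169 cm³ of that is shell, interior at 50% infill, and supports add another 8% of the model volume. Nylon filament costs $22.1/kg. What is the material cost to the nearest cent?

$6.64

Interior volume = 321 − 169 = 152 cm³.
Deposited infill = 0.50 × 152, so 76 cm³.
Support = 0.08 × 321, so 25.68 cm³.
Total extruded = 169 + 76 + 25.68 = 270.68 cm³.
Mass: 270.68 × 1.11 → 300.4548 g.
Cost = 300.4548 g / 1000 × $22.1/kg = $6.64.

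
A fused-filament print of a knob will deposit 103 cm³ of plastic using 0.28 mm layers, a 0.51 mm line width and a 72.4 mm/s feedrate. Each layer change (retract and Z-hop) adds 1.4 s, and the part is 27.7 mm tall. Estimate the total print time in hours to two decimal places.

Bead cross-section = 0.28 × 0.51, so 0.1428 mm².
Total extruded path = 103000/0.1428 = 721288.5 mm.
Extrusion time: 721288.5 / 72.4 → 9962.5 s.
Layers = ⌈27.7/0.28⌉ = 99.
Z-hop total = 99 × 1.4, so 138.6 s.
Total = 9962.5 + 138.6 = 10101.1 s = 2.81 hours.

2.81 hours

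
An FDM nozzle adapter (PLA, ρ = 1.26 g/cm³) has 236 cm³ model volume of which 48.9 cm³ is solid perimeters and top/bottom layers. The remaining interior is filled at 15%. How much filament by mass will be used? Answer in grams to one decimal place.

97.0 g

Interior volume = 236 − 48.9, so 187.1 cm³.
Deposited infill = 0.15 × 187.1, so 28.065 cm³.
Deposited volume = 48.9 + 28.065, so 76.965 cm³.
Mass: 76.965 × 1.26 → 96.9759 g.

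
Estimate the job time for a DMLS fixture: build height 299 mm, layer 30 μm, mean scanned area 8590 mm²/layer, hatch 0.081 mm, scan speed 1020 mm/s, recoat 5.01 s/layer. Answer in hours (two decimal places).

301.72 hours

Number of layers: 299 / 0.03 → 9967 (rounded up).
Hatch length per layer = 8590 / 0.081 = 106049.4 mm.
Scan time per layer: 106049.4 / 1020 → 103.97 s.
Per-layer time: 103.97 + 5.01 → 108.98 s.
9967 layers × 108.98 s/layer = 1086203.66 s, i.e. 301.72 hours.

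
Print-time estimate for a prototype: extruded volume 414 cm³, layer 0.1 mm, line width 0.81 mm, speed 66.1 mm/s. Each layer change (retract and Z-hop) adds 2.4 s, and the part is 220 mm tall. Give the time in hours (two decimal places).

Line area: 0.1 × 0.81 → 0.081 mm².
Toolpath length = 414 cm³ / 0.081 mm² = 414000 / 0.081 = 5111111.1 mm.
Print-move time = 5111111.1 / 66.1 = 77323.9 s.
Layer count = ceil(220 / 0.1) = 2200.
Layer-change overhead = 2200 × 2.4 = 5280 s.
Altogether 77323.9 + 5280 = 82603.9 s, i.e. 22.95 hours.

22.95 hours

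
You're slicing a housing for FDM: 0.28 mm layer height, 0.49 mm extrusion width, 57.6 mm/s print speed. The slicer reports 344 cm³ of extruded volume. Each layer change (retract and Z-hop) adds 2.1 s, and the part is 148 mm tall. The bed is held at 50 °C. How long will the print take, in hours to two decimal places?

Line area = 0.28 × 0.49 = 0.1372 mm².
Total extruded path = 344000/0.1372 = 2507288.6 mm.
Time extruding = 2507288.6 / 57.6, so 43529.3 s.
Number of layers: 148 / 0.28 → 529 (rounded up).
Layer-change overhead = 529 × 2.1, so 1110.9 s.
Total = 43529.3 + 1110.9 = 44640.2 s = 12.40 hours.

12.40 hours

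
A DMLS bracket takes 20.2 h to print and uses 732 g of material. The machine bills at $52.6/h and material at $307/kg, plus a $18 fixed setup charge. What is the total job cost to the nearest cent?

Machine cost = 52.6 × 20.2 = $1062.52.
Material charge = 307 × 732/1000 = $224.724.
Total = 1062.52 + 224.724 + 18 = 1305.244 ≈ $1305.24.

$1305.24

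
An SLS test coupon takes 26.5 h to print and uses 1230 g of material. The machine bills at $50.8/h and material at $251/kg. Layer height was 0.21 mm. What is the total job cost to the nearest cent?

Machine cost = 50.8 × 26.5 = $1346.20.
Material charge: 251 × 1230/1000 → $308.73.
Job cost: 1346.20 + 308.73 = $1654.93.

$1654.93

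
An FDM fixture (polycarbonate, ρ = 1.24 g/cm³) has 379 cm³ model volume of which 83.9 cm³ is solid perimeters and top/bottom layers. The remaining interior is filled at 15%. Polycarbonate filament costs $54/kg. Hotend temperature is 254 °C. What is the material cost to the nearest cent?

$8.58

Volume inside the shell = 379 − 83.9 = 295.1 cm³.
Infill deposited = 0.15 × 295.1 = 44.265 cm³.
Deposited volume = 83.9 + 44.265 = 128.165 cm³.
Mass: 128.165 × 1.24 → 158.9246 g.
At $54/kg: 158.9246/1000 × 54 = $8.58.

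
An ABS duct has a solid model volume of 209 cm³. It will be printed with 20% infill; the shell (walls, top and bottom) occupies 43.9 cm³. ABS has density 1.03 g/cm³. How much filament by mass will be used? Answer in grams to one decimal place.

79.2 g

Volume inside the shell = 209 − 43.9 = 165.1 cm³.
Deposited infill: 0.20 × 165.1 → 33.02 cm³.
Total printed volume = 43.9 + 33.02 = 76.92 cm³.
Mass: 76.92 × 1.03 → 79.2276 g.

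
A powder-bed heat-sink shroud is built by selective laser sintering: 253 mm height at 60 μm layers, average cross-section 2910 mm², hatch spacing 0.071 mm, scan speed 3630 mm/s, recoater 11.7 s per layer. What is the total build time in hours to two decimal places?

Number of layers: 253 / 0.06 → 4217 (rounded up).
Hatch length per layer: 2910 / 0.071 → 40985.9 mm.
Per-layer scan time = 40985.9 / 3630 = 11.2909 s.
Per-layer time = 11.2909 + 11.7 = 22.9909 s.
4217 layers × 22.9909 s/layer = 96952.6253 s, i.e. 26.93 hours.

26.93 hours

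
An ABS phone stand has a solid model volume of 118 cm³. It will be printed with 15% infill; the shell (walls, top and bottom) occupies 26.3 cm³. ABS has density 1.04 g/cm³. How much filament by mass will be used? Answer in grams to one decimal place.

41.7 g

Volume inside the shell: 118 − 26.3 → 91.7 cm³.
Deposited infill = 0.15 × 91.7, so 13.755 cm³.
Total printed volume = 26.3 + 13.755, so 40.055 cm³.
Mass = 40.055 × 1.04 = 41.6572 g.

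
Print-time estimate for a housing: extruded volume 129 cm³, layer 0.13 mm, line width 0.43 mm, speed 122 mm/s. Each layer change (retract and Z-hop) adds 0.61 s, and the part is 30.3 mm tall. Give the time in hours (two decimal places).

5.29 hours

Extrusion cross-section = 0.13 × 0.43 = 0.0559 mm².
Path length: 129000 mm³ / 0.0559 mm² → 2307692.3 mm.
Print-move time = 2307692.3 / 122 = 18915.5 s.
Number of layers: 30.3 / 0.13 → 234 (rounded up).
Non-print overhead = 234 × 0.61, so 142.74 s.
Total = 18915.5 + 142.74 = 19058.24 s = 5.29 hours.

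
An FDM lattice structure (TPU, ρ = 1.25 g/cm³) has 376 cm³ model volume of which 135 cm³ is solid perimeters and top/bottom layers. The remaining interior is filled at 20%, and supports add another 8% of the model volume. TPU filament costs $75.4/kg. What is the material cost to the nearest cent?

Volume inside the shell = 376 − 135 = 241 cm³.
Infill volume = 0.20 × 241 = 48.2 cm³.
Support = 0.08 × 376 = 30.08 cm³.
Total extruded = 135 + 48.2 + 30.08, so 213.28 cm³.
Mass = 213.28 × 1.25, so 266.6 g.
Cost = 266.6 g / 1000 × $75.4/kg = $20.10.

$20.10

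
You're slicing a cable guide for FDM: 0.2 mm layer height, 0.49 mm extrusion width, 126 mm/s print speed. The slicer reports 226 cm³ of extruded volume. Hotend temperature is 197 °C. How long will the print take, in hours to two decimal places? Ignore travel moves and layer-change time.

Extrusion cross-section: 0.2 × 0.49 → 0.098 mm².
Path length: 226000 mm³ / 0.098 mm² → 2306122.4 mm.
Time extruding: 2306122.4 / 126 → 18302.6 s.
That's 18302.6 s → 5.08 hours.

5.08 hours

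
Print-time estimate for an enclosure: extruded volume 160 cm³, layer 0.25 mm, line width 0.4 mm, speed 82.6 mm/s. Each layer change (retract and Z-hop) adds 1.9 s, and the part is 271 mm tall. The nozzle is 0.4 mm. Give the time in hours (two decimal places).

5.95 hours

Bead cross-section = 0.25 × 0.4, so 0.1 mm².
Toolpath length = 160 cm³ / 0.1 mm² = 160000 / 0.1 = 1600000 mm.
Print-move time = 1600000 / 82.6 = 19370.5 s.
Number of layers: 271 / 0.25 → 1084 (rounded up).
Non-print overhead = 1084 × 1.9 = 2059.6 s.
Altogether 19370.5 + 2059.6 = 21430.1 s, i.e. 5.95 hours.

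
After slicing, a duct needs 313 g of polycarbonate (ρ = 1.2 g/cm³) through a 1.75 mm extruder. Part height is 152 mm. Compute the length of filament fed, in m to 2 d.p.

108.44 m

Extruded volume: 313/1.2 = 260.8333 cm³ (260833.3 mm³).
Filament cross-section = π × (1.75/2)² = 2.4053 mm².
L = V/A = 260833.3/2.4053 = 108441.07 mm → 108.44 m.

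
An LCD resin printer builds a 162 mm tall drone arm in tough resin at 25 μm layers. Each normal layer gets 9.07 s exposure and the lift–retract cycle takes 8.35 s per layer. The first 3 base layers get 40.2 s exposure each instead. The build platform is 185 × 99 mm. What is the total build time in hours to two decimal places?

31.38 hours

Number of layers: 162 / 0.025 → 6480 (rounded up).
Burn-in layers: 3 × (40.2 + 8.35) → 145.65 s.
Regular layers: 6477 × (9.07 + 8.35) → 112829.34 s.
Sum: 145.65 + 112829.34 = 112974.99 s → 31.38 hours.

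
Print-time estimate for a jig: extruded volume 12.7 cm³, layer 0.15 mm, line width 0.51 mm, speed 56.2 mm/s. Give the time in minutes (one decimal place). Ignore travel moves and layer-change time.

Extrusion cross-section: 0.15 × 0.51 → 0.0765 mm².
Path length: 12700 mm³ / 0.0765 mm² → 166013.1 mm.
Print-move time = 166013.1 / 56.2, so 2954 s.
That's 2954 s → 49.2 minutes.

49.2 minutes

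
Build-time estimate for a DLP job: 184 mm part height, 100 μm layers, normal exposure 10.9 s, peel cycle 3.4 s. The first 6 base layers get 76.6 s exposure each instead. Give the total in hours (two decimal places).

7.42 hours

Layer count = ceil(184 / 0.1) = 1840.
Bottom layers = 6 × (76.6 + 3.4) = 480 s.
Remaining layers = 1834 × (10.9 + 3.4) = 26226.2 s.
Sum: 480 + 26226.2 = 26706.2 s → 7.42 hours.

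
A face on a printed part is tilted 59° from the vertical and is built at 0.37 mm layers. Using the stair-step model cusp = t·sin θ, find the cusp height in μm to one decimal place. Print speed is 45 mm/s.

317.2 μm

sin(59°) = 0.8572, so cusp = 0.37 × 0.8572 = 0.317164 mm → 317.2 μm.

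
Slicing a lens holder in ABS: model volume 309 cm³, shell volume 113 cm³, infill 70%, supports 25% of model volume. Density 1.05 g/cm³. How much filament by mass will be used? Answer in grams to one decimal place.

Infill region = 309 − 113 = 196 cm³.
Infill volume = 0.70 × 196 = 137.2 cm³.
Support: 0.25 × 309 → 77.25 cm³.
Total printed volume = 113 + 137.2 + 77.25 = 327.45 cm³.
Mass = 327.45 × 1.05, so 343.8225 g.

343.8 g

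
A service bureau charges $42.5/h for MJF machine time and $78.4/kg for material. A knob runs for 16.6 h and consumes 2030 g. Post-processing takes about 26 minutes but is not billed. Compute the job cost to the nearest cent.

$864.65

Machine cost = 42.5 × 16.6, so $705.50.
Material charge: 78.4 × 2030/1000 → $159.152.
Total = 705.50 + 159.152 = 864.652 ≈ $864.65.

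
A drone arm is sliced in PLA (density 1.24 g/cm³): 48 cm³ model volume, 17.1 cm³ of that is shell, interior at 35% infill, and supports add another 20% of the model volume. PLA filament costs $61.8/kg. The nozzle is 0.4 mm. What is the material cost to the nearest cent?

$2.87

Interior volume = 48 − 17.1 = 30.9 cm³.
Infill volume: 0.35 × 30.9 → 10.815 cm³.
Support: 0.20 × 48 → 9.6 cm³.
Total printed volume = 17.1 + 10.815 + 9.6 = 37.515 cm³.
Mass = 37.515 × 1.24, so 46.5186 g.
At $61.8/kg: 46.5186/1000 × 61.8 = $2.87.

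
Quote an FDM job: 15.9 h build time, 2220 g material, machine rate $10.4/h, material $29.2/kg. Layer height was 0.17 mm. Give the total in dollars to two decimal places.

Machine-time cost: 10.4 × 15.9 → $165.36.
Feedstock cost: 29.2 × 2220/1000 → $64.824.
Total = 165.36 + 64.824 = 230.184 ≈ $230.18.

$230.18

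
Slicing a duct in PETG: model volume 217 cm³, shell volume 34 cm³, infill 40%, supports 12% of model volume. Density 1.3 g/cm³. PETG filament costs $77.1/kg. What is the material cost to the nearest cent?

Infill region = 217 − 34, so 183 cm³.
Infill deposited = 0.40 × 183 = 73.2 cm³.
Support: 0.12 × 217 → 26.04 cm³.
Deposited volume = 34 + 73.2 + 26.04 = 133.24 cm³.
Mass = 133.24 × 1.3 = 173.212 g.
At $77.1/kg: 173.212/1000 × 77.1 = $13.35.

$13.35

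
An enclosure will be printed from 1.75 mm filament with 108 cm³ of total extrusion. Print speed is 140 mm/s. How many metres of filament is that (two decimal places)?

Cross-section of 1.75 mm filament: π·(1.75/2)² = 2.4053 mm².
L = 108000 mm³ / 2.4053 mm² = 44900.84 mm, i.e. 44.90 m.

44.90 m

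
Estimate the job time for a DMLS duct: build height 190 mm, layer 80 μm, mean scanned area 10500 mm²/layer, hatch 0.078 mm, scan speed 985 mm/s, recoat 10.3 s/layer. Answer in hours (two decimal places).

96.96 hours

Layer count = ceil(190 / 0.08) = 2375.
Hatch length per layer = 10500 / 0.078 = 134615.4 mm.
Per-layer scan time = 134615.4 / 985, so 136.6654 s.
Layer cycle: 136.6654 + 10.3 → 146.9654 s.
Build time = 2375 × 146.9654 = 349042.825 s = 96.96 hours.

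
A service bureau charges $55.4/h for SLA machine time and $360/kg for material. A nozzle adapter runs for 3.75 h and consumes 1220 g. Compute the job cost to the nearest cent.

Time charge = 55.4 × 3.75, so $207.75.
Material cost = 360 × 1220/1000 = $439.20.
Job cost: 207.75 + 439.20 = $646.95.

$646.95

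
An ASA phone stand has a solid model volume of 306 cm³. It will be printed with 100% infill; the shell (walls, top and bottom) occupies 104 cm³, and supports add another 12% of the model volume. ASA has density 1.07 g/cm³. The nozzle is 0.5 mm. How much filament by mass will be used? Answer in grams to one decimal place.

Infill region: 306 − 104 → 202 cm³.
Infill volume: 1.00 × 202 → 202 cm³.
Support = 0.12 × 306 = 36.72 cm³.
Total extruded: 104 + 202 + 36.72 → 342.72 cm³.
Mass = 342.72 × 1.07 = 366.7104 g.

366.7 g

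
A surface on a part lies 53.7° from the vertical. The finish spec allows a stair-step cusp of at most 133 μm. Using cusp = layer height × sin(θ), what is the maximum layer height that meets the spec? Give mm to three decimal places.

sin(53.7°) = 0.8059; t_max = 0.133/0.8059 = 0.165 mm.

0.165 mm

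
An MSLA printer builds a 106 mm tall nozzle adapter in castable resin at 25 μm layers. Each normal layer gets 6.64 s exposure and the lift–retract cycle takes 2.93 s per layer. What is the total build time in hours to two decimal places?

Layer count = ceil(106 / 0.025) = 4240.
Cycle time: 6.64 + 2.93 → 9.57 s.
Total = 4240 × 9.57 = 40576.8 s = 11.27 hours.

11.27 hours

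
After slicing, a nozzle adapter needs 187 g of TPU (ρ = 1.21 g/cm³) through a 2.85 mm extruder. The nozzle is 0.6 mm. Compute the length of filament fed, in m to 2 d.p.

Extruded volume: 187/1.21 = 154.5455 cm³ (154545.5 mm³).
Cross-section of 2.85 mm filament: π·(2.85/2)² = 6.3794 mm².
L = V/A = 154545.5/6.3794 = 24225.71 mm → 24.23 m.

24.23 m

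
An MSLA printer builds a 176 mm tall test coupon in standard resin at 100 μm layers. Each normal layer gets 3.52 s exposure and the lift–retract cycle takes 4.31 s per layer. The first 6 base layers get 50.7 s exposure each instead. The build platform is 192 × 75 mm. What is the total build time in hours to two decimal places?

3.91 hours

Layers = ⌈176/0.1⌉ = 1760.
Bottom layers: 6 × (50.7 + 4.31) → 330.06 s.
Remaining layers = 1754 × (3.52 + 4.31) = 13733.82 s.
Total = 330.06 + 13733.82 = 14063.88 s = 3.91 hours.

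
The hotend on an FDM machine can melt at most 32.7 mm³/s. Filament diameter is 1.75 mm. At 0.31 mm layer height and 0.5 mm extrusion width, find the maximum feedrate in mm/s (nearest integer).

211 mm/s

A = 0.31 × 0.5 = 0.155 mm².
Max speed = 32.7 / 0.155 = 210.97 ≈ 211 mm/s.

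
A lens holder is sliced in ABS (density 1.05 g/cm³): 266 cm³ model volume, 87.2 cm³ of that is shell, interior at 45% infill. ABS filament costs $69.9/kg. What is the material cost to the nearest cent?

$12.31

Volume inside the shell = 266 − 87.2, so 178.8 cm³.
Deposited infill = 0.45 × 178.8, so 80.46 cm³.
Deposited volume = 87.2 + 80.46, so 167.66 cm³.
Mass: 167.66 × 1.05 → 176.043 g.
Cost = 176.043 g / 1000 × $69.9/kg = $12.31.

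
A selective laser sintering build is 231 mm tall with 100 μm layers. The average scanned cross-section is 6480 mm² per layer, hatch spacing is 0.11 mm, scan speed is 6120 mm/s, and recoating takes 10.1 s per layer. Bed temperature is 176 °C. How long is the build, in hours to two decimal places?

Layer count = ceil(231 / 0.1) = 2310.
Scan path per layer: 6480 / 0.11 → 58909.1 mm.
Per-layer scan time = 58909.1 / 6120 = 9.6257 s.
Time per layer = 9.6257 + 10.1, so 19.7257 s.
2310 layers × 19.7257 s/layer = 45566.367 s, i.e. 12.66 hours.

12.66 hours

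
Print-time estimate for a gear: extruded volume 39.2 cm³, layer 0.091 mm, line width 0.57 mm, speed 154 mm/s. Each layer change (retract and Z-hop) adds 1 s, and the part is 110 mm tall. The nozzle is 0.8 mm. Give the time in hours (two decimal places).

Extrusion cross-section = 0.091 × 0.57 = 0.05187 mm².
Path length: 39200 mm³ / 0.05187 mm² → 755735.5 mm.
Time extruding: 755735.5 / 154 → 4907.4 s.
Layers = ⌈110/0.091⌉ = 1209.
Z-hop total = 1209 × 1 = 1209 s.
Altogether 4907.4 + 1209 = 6116.4 s, i.e. 1.70 hours.

1.70 hours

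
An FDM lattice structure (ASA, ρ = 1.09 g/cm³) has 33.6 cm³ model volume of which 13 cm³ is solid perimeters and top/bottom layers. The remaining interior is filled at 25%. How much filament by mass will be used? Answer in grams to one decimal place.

Infill region = 33.6 − 13, so 20.6 cm³.
Infill deposited = 0.25 × 20.6 = 5.15 cm³.
Deposited volume = 13 + 5.15, so 18.15 cm³.
Mass = 18.15 × 1.09 = 19.7835 g.

19.8 g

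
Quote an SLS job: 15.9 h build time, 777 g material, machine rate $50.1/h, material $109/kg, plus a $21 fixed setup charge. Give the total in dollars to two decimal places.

$902.28

Machine cost: 50.1 × 15.9 → $796.59.
Material charge = 109 × 777/1000 = $84.693.
Total = 796.59 + 84.693 + 21 = 902.283 ≈ $902.28.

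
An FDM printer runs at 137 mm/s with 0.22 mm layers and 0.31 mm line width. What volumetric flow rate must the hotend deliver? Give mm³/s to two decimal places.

Extrusion cross-section: 0.22 × 0.31 → 0.0682 mm².
Q = v·A = 137 × 0.0682 = 9.34 mm³/s.

9.34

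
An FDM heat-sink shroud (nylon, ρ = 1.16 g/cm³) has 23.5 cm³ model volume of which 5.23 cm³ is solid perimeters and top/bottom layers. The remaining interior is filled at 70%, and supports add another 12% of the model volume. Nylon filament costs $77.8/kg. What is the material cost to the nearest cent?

Infill region: 23.5 − 5.23 → 18.27 cm³.
Infill volume: 0.70 × 18.27 → 12.789 cm³.
Support = 0.12 × 23.5 = 2.82 cm³.
Total printed volume = 5.23 + 12.789 + 2.82, so 20.839 cm³.
Mass: 20.839 × 1.16 → 24.17324 g.
Cost = 24.17324 g / 1000 × $77.8/kg = $1.88.

$1.88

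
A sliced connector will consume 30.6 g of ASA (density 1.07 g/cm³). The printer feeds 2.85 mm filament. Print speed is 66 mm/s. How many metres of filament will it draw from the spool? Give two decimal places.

4.48 m

Extruded volume: 30.6/1.07 = 28.5981 cm³ (28598.1 mm³).
Filament cross-section = π × (2.85/2)² = 6.3794 mm².
Length = 28598.1 / 6.3794 = 4482.88 mm = 4.48 m.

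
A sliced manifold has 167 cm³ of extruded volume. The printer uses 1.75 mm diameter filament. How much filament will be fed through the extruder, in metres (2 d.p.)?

A = π r² = π × 0.875² = 2.4053 mm².
L = 167000 mm³ / 2.4053 mm² = 69430.01 mm, i.e. 69.43 m.

69.43 m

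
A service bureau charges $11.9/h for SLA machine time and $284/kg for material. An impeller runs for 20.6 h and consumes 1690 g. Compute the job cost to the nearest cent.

$725.10

Machine cost = 11.9 × 20.6, so $245.14.
Material charge: 284 × 1690/1000 → $479.96.
Job cost: 245.14 + 479.96 = $725.10.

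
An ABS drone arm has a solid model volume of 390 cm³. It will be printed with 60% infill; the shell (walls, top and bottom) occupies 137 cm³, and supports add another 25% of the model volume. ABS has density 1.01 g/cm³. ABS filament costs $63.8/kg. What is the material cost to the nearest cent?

$24.89

Volume inside the shell = 390 − 137, so 253 cm³.
Infill volume = 0.60 × 253 = 151.8 cm³.
Support: 0.25 × 390 → 97.5 cm³.
Total extruded: 137 + 151.8 + 97.5 → 386.3 cm³.
Mass: 386.3 × 1.01 → 390.163 g.
Cost = 390.163 g / 1000 × $63.8/kg = $24.89.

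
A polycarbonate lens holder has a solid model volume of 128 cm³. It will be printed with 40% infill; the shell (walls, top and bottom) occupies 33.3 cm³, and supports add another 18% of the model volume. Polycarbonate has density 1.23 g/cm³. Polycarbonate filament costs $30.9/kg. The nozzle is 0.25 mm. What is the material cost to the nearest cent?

Infill region = 128 − 33.3 = 94.7 cm³.
Infill volume: 0.40 × 94.7 → 37.88 cm³.
Support: 0.18 × 128 → 23.04 cm³.
Deposited volume = 33.3 + 37.88 + 23.04 = 94.22 cm³.
Mass = 94.22 × 1.23 = 115.8906 g.
At $30.9/kg: 115.8906/1000 × 30.9 = $3.58.

$3.58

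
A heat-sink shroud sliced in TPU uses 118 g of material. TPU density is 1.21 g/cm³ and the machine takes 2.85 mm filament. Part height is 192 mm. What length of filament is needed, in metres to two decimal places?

Extruded volume: 118/1.21 = 97.5207 cm³ (97520.7 mm³).
Filament cross-section = π × (2.85/2)² = 6.3794 mm².
L = V/A = 97520.7/6.3794 = 15286.81 mm → 15.29 m.

15.29 m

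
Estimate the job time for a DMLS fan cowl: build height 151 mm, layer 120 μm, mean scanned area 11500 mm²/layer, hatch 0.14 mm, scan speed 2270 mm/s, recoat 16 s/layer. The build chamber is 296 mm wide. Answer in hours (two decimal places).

18.25 hours

Layer count = ceil(151 / 0.12) = 1259.
Hatch length per layer = 11500 / 0.14 = 82142.9 mm.
Laser time per layer = 82142.9 / 2270, so 36.1863 s.
Layer cycle = 36.1863 + 16 = 52.1863 s.
Build time = 1259 × 52.1863 = 65702.5517 s = 18.25 hours.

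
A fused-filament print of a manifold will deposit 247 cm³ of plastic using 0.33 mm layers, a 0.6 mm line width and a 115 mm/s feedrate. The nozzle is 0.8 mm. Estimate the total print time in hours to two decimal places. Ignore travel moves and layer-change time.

Line area: 0.33 × 0.6 → 0.198 mm².
Toolpath length = 247 cm³ / 0.198 mm² = 247000 / 0.198 = 1247474.7 mm.
Print-move time: 1247474.7 / 115 → 10847.6 s.
In the requested units: 10847.6 s = 3.01 hours.

3.01 hours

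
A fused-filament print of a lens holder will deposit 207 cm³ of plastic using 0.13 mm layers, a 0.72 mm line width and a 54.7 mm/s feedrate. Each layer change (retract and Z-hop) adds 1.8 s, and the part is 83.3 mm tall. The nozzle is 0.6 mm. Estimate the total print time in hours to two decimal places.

11.55 hours

Bead cross-section: 0.13 × 0.72 → 0.0936 mm².
Path length: 207000 mm³ / 0.0936 mm² → 2211538.5 mm.
Time extruding = 2211538.5 / 54.7, so 40430.3 s.
Layers = ⌈83.3/0.13⌉ = 641.
Non-print overhead = 641 × 1.8 = 1153.8 s.
Total = 40430.3 + 1153.8 = 41584.1 s = 11.55 hours.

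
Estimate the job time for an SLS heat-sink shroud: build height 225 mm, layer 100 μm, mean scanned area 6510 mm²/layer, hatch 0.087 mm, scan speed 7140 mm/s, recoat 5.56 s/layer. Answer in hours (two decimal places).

10.03 hours

Layer count = ceil(225 / 0.1) = 2250.
Hatch length per layer = 6510 / 0.087 = 74827.6 mm.
Per-layer scan time = 74827.6 / 7140 = 10.4801 s.
Layer cycle: 10.4801 + 5.56 → 16.0401 s.
Build time = 2250 × 16.0401 = 36090.225 s = 10.03 hours.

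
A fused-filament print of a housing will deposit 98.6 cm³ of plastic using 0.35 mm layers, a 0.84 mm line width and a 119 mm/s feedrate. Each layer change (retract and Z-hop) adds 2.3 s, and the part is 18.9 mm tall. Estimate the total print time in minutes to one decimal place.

Line area = 0.35 × 0.84, so 0.294 mm².
Path length: 98600 mm³ / 0.294 mm² → 335374.1 mm.
Extrusion time = 335374.1 / 119 = 2818.3 s.
Layer count = ceil(18.9 / 0.35) = 54.
Z-hop total: 54 × 2.3 → 124.2 s.
Altogether 2818.3 + 124.2 = 2942.5 s, i.e. 49.0 minutes.

49.0 minutes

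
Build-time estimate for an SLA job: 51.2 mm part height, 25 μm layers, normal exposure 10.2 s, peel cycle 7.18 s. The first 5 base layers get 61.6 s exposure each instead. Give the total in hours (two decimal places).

9.96 hours

Layer count = ceil(51.2 / 0.025) = 2048.
Bottom layers = 5 × (61.6 + 7.18) = 343.9 s.
Normal layers: 2043 × (10.2 + 7.18) → 35507.34 s.
Sum: 343.9 + 35507.34 = 35851.24 s → 9.96 hours.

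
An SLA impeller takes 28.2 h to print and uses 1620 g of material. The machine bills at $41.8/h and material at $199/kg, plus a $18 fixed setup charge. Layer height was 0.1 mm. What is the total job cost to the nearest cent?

$1519.14

Machine cost: 41.8 × 28.2 → $1178.76.
Material charge = 199 × 1620/1000 = $322.38.
Adding setup: 1178.76 + 322.38 + 18 → $1519.14.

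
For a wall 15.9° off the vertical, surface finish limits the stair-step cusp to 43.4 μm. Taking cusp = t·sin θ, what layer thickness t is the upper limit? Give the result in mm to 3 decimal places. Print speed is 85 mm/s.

sin(15.9°) = 0.2740; t_max = 0.0434/0.2740 = 0.158 mm.

0.158 mm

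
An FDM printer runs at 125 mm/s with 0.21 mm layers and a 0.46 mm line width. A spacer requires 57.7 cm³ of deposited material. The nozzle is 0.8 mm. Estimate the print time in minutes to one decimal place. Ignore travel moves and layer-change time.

79.6 minutes

Line area = 0.21 × 0.46, so 0.0966 mm².
Path length: 57700 mm³ / 0.0966 mm² → 597308.5 mm.
Print-move time: 597308.5 / 125 → 4778.5 s.
In the requested units: 4778.5 s = 79.6 minutes.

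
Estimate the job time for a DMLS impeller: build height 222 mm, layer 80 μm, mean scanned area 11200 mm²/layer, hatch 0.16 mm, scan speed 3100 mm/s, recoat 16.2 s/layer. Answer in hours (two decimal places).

Layers = ⌈222/0.08⌉ = 2775.
Hatch length per layer = 11200 / 0.16, so 70000 mm.
Laser time per layer = 70000 / 3100 = 22.5806 s.
Time per layer: 22.5806 + 16.2 → 38.7806 s.
Build time = 2775 × 38.7806 = 107616.165 s = 29.89 hours.

29.89 hours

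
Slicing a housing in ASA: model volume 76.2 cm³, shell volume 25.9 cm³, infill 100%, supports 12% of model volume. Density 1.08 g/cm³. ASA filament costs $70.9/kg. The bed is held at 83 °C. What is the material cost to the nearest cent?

$6.53

Infill region: 76.2 − 25.9 → 50.3 cm³.
Infill volume: 1.00 × 50.3 → 50.3 cm³.
Support: 0.12 × 76.2 → 9.144 cm³.
Total printed volume = 25.9 + 50.3 + 9.144, so 85.344 cm³.
Mass: 85.344 × 1.08 → 92.17152 g.
Cost = 92.17152 g / 1000 × $70.9/kg = $6.53.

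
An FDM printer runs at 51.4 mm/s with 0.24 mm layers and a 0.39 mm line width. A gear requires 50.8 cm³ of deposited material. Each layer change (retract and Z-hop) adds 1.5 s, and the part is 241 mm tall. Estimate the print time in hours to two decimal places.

3.35 hours

Extrusion cross-section = 0.24 × 0.39, so 0.0936 mm².
Toolpath length = 50.8 cm³ / 0.0936 mm² = 50800 / 0.0936 = 542735 mm.
Print-move time = 542735 / 51.4 = 10559 s.
Layers = ⌈241/0.24⌉ = 1005.
Z-hop total = 1005 × 1.5 = 1507.5 s.
Total = 10559 + 1507.5 = 12066.5 s = 3.35 hours.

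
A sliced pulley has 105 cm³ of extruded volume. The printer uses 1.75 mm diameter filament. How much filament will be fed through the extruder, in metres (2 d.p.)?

Cross-section of 1.75 mm filament: π·(1.75/2)² = 2.4053 mm².
Length = 105 cm³ / 2.4053 mm² = 105000 / 2.4053 = 43653.6 mm = 43.65 m.

43.65 m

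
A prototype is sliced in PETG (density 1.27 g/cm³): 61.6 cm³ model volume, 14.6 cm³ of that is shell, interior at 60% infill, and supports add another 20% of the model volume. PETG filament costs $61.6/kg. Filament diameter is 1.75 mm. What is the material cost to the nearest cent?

Interior volume = 61.6 − 14.6, so 47 cm³.
Infill volume = 0.60 × 47 = 28.2 cm³.
Support: 0.20 × 61.6 → 12.32 cm³.
Total extruded = 14.6 + 28.2 + 12.32 = 55.12 cm³.
Mass = 55.12 × 1.27 = 70.0024 g.
Cost = 70.0024 g / 1000 × $61.6/kg = $4.31.

$4.31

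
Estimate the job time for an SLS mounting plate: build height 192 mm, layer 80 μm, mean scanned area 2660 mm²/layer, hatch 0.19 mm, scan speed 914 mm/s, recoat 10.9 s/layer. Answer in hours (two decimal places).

Layer count = ceil(192 / 0.08) = 2400.
Hatch length per layer = 2660 / 0.19 = 14000 mm.
Laser time per layer: 14000 / 914 → 15.3173 s.
Time per layer = 15.3173 + 10.9, so 26.2173 s.
Total: 2400 × 26.2173 s = 62921.52 s → 17.48 hours.

17.48 hours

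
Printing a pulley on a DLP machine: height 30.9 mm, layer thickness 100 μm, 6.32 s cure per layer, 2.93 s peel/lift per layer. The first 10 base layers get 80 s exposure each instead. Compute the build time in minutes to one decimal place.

Layers = ⌈30.9/0.1⌉ = 309.
Burn-in layers = 10 × (80 + 2.93), so 829.3 s.
Normal layers = 299 × (6.32 + 2.93), so 2765.75 s.
Total = 829.3 + 2765.75 = 3595.05 s = 59.9 minutes.

59.9 minutes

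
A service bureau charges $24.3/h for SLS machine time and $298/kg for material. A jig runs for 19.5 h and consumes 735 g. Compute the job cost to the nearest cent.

$692.88

Time charge = 24.3 × 19.5, so $473.85.
Material cost = 298 × 735/1000, so $219.03.
Job cost: 473.85 + 219.03 = $692.88.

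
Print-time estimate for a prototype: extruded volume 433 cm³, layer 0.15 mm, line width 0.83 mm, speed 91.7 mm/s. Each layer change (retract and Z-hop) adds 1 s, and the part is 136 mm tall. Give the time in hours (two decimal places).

10.79 hours

Bead cross-section: 0.15 × 0.83 → 0.1245 mm².
Toolpath length = 433 cm³ / 0.1245 mm² = 433000 / 0.1245 = 3477911.6 mm.
Extrusion time = 3477911.6 / 91.7, so 37927.1 s.
Layers = ⌈136/0.15⌉ = 907.
Non-print overhead = 907 × 1 = 907 s.
Altogether 37927.1 + 907 = 38834.1 s, i.e. 10.79 hours.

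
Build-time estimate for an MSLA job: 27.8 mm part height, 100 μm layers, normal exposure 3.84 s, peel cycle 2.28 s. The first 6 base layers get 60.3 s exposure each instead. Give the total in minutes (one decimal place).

Layers = ⌈27.8/0.1⌉ = 278.
Burn-in layers: 6 × (60.3 + 2.28) → 375.48 s.
Normal layers = 272 × (3.84 + 2.28), so 1664.64 s.
Sum: 375.48 + 1664.64 = 2040.12 s → 34.0 minutes.

34.0 minutes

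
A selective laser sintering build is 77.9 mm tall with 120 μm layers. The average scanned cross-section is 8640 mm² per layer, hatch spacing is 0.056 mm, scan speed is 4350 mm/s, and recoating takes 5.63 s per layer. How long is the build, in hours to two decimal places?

Layers = ⌈77.9/0.12⌉ = 650.
Hatch length per layer: 8640 / 0.056 → 154285.7 mm.
Scan time per layer = 154285.7 / 4350, so 35.468 s.
Layer cycle = 35.468 + 5.63, so 41.098 s.
650 layers × 41.098 s/layer = 26713.7 s, i.e. 7.42 hours.

7.42 hours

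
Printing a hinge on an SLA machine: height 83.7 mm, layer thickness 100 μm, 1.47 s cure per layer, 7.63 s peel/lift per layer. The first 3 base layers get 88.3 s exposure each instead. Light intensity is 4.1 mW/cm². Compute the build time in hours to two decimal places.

2.19 hours

Layers = ⌈83.7/0.1⌉ = 837.
Burn-in layers = 3 × (88.3 + 7.63), so 287.79 s.
Regular layers: 834 × (1.47 + 7.63) → 7589.4 s.
Sum: 287.79 + 7589.4 = 7877.19 s → 2.19 hours.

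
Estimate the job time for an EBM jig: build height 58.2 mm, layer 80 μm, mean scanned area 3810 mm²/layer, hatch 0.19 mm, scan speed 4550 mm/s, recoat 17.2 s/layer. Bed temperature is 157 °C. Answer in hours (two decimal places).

Number of layers: 58.2 / 0.08 → 728 (rounded up).
Hatch length per layer = 3810 / 0.19, so 20052.6 mm.
Per-layer scan time = 20052.6 / 4550 = 4.4072 s.
Time per layer: 4.4072 + 17.2 → 21.6072 s.
Total: 728 × 21.6072 s = 15730.0416 s → 4.37 hours.

4.37 hours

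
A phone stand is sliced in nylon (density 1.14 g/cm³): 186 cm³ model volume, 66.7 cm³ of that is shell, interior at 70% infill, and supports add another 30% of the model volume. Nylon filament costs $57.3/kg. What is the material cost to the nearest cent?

Volume inside the shell = 186 − 66.7, so 119.3 cm³.
Infill volume = 0.70 × 119.3, so 83.51 cm³.
Support = 0.30 × 186, so 55.8 cm³.
Total printed volume: 66.7 + 83.51 + 55.8 → 206.01 cm³.
Mass = 206.01 × 1.14 = 234.8514 g.
Cost = 234.8514 g / 1000 × $57.3/kg = $13.46.

$13.46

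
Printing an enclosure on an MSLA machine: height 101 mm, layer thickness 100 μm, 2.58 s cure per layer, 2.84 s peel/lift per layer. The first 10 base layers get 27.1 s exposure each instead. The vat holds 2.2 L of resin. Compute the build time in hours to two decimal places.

1.59 hours

Layer count = ceil(101 / 0.1) = 1010.
Burn-in layers: 10 × (27.1 + 2.84) → 299.4 s.
Normal layers: 1000 × (2.58 + 2.84) → 5420 s.
Sum: 299.4 + 5420 = 5719.4 s → 1.59 hours.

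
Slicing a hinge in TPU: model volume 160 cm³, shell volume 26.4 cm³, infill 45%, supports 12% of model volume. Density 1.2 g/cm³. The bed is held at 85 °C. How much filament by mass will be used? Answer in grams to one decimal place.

Interior volume = 160 − 26.4 = 133.6 cm³.
Deposited infill: 0.45 × 133.6 → 60.12 cm³.
Support = 0.12 × 160, so 19.2 cm³.
Deposited volume: 26.4 + 60.12 + 19.2 → 105.72 cm³.
Mass = 105.72 × 1.2, so 126.864 g.

126.9 g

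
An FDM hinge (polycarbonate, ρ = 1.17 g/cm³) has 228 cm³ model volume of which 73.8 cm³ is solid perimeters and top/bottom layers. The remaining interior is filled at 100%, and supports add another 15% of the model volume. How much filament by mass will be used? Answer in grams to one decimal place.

306.8 g

Infill region = 228 − 73.8 = 154.2 cm³.
Infill deposited: 1.00 × 154.2 → 154.2 cm³.
Support = 0.15 × 228, so 34.2 cm³.
Deposited volume = 73.8 + 154.2 + 34.2 = 262.2 cm³.
Mass = 262.2 × 1.17 = 306.774 g.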